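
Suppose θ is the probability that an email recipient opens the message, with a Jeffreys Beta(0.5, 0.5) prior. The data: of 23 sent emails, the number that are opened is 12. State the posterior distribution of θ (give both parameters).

Observing 12 successes and 11 failures updates Beta(0.5, 0.5) by adding the success and failure counts to the two shape parameters: α = 0.5+12 = 12.5, β = 0.5+11 = 11.5.

Posterior: Beta(12.5, 11.5)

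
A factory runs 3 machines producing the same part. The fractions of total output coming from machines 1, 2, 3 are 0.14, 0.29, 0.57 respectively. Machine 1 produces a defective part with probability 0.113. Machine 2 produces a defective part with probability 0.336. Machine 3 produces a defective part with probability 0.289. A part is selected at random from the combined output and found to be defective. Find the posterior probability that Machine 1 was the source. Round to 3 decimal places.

Tabulate prior·likelihood by source: [1] prior 0.14, lik 0.113, product 0.01582; [2] prior 0.29, lik 0.336, product 0.09744; [3] prior 0.57, lik 0.289, product 0.1647.
Normalizing constant = 0.27799; the posterior for Machine 1 is its product over the sum, 0.01582/0.27799 = 0.057.

Posterior probability ≈ 0.057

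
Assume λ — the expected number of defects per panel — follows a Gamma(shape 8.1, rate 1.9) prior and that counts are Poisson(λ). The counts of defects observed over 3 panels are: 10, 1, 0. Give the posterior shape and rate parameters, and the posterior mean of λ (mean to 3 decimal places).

Total count ∑xᵢ = 11 over n = 3 panels.
Gamma is conjugate to the Poisson likelihood: posterior is Gamma(shape = 8.1+11 = 19.1, rate = 1.9+3 = 4.9).
Posterior mean = shape/rate = 19.1/4.9 = 3.898.

Posterior: Gamma(shape=19.1, rate=4.9); mean ≈ 3.898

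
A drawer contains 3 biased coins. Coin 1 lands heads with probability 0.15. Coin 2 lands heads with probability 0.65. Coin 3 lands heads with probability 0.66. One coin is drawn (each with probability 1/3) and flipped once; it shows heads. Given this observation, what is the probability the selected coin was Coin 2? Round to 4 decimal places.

Tabulate prior·likelihood by source: [1] prior 0.333333, lik 0.15, product 0.05000; [2] prior 0.333333, lik 0.65, product 0.2167; [3] prior 0.333333, lik 0.66, product 0.2200.
Normalizing constant = 0.48667; the posterior for Coin 2 is its product over the sum, 0.2167/0.48667 = 0.4452.

Posterior probability ≈ 0.4452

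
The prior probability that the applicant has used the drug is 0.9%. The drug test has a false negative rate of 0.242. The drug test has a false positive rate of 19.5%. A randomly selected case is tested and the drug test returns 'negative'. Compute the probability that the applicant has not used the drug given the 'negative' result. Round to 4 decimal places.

P(¬H | E) ≈ 0.9973

Write H for 'the applicant has used the drug'. Prior odds H:¬H = 0.009/0.991 = 0.0090817. For the 'negative' outcome, the likelihood ratio is 0.242/0.805 = 0.30062.
Posterior odds = 0.0090817 × 0.30062 = 0.0027302, so P(H|E) = 0.0027302/(1+0.0027302) = 0.0027. Then P(¬H|E) = 1 − 0.0027 = 0.9973.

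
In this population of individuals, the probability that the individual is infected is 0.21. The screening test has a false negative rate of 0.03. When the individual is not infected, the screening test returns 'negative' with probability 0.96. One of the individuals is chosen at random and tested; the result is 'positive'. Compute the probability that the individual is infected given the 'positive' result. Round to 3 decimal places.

Let H be the event that the individual is infected. P(H) = 0.21, so P(¬H) = 0.79. With E the 'positive' result, P(E|H) = 0.97 and P(E|¬H) = 0.04.
P(E) = 0.97·0.21 + 0.04·0.79 = 0.20370 + 0.031600 = 0.23530.
By Bayes' theorem, P(H|E) = 0.20370 / 0.23530 = 0.866.

P(H | E) ≈ 0.866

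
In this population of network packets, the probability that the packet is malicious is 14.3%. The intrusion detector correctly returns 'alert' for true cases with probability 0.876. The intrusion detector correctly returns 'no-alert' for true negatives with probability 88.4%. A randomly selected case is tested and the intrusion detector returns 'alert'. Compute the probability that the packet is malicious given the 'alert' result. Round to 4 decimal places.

P(H | E) ≈ 0.5575

Write H for 'the packet is malicious'. Prior odds H:¬H = 0.143/0.857 = 0.16686. For the 'alert' outcome, the likelihood ratio is 0.876/0.116 = 7.5517.
Posterior odds = 0.16686 × 7.5517 = 1.2601, so P(H|E) = 1.2601/(1+1.2601) = 0.5575.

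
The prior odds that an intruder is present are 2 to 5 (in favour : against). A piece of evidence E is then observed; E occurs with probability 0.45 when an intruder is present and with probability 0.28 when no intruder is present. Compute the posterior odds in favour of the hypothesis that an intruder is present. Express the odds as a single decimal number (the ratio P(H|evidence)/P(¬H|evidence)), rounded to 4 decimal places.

Posterior odds ≈ 0.6429

Prior odds = 2/5 = 0.40000. In log-odds, ln(0.40000) = -0.91629.
Add log likelihood ratio: ln(1.6071) = 0.47446.
Posterior log-odds = -0.44183, so posterior odds = exp(-0.44183) = 0.64286.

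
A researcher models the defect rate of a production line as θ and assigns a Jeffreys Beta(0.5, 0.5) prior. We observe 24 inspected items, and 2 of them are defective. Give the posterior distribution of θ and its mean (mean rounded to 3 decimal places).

Observing 2 successes and 22 failures updates Beta(0.5, 0.5) by adding the success and failure counts to the two shape parameters: α = 0.5+2 = 2.5, β = 0.5+22 = 22.5.
Posterior mean = α/(α+β) = 2.5/25 = 0.100.

Posterior: Beta(2.5, 22.5); mean ≈ 0.100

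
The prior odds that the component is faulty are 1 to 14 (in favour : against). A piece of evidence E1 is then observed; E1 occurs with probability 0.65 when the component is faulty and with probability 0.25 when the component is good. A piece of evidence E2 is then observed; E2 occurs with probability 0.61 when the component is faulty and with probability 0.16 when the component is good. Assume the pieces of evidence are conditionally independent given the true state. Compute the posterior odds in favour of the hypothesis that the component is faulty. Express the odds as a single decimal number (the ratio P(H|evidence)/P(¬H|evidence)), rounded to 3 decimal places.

Posterior odds ≈ 0.708

Prior odds = 1/14 = 0.071429.
Likelihood ratio for E1 = 0.65/0.25 = 2.6000.
Likelihood ratio for E2 = 0.61/0.16 = 3.8125.
Posterior odds = prior odds × LR₁ × LR₂ = 0.70804.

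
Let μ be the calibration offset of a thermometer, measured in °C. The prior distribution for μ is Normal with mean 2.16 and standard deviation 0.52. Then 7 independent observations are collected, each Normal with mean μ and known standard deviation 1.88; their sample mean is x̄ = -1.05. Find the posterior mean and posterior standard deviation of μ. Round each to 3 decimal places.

Prior precision 1/τ₀² = 1/0.52² = 3.69822; data precision n/σ² = 7/1.88² = 1.98053.
Posterior precision = 3.69822 + 1.98053 = 5.67876, giving posterior SD = 1/√5.67876 = 0.420.
Posterior mean = (3.69822·2.16 + 1.98053·-1.05) / 5.67876 = 1.040.

Posterior mean ≈ 1.040; posterior SD ≈ 0.420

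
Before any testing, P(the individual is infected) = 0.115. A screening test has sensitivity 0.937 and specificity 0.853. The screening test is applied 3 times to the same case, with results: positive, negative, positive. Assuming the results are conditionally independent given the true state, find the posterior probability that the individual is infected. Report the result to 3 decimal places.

Let H be the event that the individual is infected; start with P(H) = 0.115. P('positive'|H) = 0.937, P('positive'|¬H) = 0.147.
Update on result 1 ('positive'): P(H) ← 0.937·0.1150 / (0.937·0.1150 + 0.147·0.8850) = 0.10776/0.23785 = 0.4530.
Update on result 2 ('negative'): P(H) ← 0.063·0.4530 / (0.063·0.4530 + 0.853·0.5470) = 0.028541/0.49510 = 0.0576.
Update on result 3 ('positive'): P(H) ← 0.937·0.0576 / (0.937·0.0576 + 0.147·0.9424) = 0.054016/0.19254 = 0.2805.

Posterior P(H) ≈ 0.281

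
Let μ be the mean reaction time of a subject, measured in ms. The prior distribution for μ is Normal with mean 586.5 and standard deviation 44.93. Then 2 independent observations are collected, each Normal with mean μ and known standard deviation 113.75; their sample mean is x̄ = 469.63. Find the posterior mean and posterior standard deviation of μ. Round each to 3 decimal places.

Prior precision 1/τ₀² = 1/44.93² = 0.00049537; data precision n/σ² = 2/113.75² = 0.00015457.
Posterior precision = 0.00049537 + 0.00015457 = 0.00064994, giving posterior SD = 1/√0.00064994 = 39.225.
Posterior mean = (0.00049537·586.5 + 0.00015457·469.63) / 0.00064994 = 558.706.

Posterior mean ≈ 558.706; posterior SD ≈ 39.225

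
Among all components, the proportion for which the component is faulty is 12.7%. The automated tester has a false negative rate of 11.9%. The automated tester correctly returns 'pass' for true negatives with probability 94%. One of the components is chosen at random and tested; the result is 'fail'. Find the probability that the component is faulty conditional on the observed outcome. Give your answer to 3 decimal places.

P(H | E) ≈ 0.681

Let H be the event that the component is faulty. P(H) = 0.127, so P(¬H) = 0.873. With E the 'fail' result, P(E|H) = 0.881 and P(E|¬H) = 0.06.
P(E) = 0.881·0.127 + 0.06·0.873 = 0.11189 + 0.052380 = 0.16427.
By Bayes' theorem, P(H|E) = 0.11189 / 0.16427 = 0.681.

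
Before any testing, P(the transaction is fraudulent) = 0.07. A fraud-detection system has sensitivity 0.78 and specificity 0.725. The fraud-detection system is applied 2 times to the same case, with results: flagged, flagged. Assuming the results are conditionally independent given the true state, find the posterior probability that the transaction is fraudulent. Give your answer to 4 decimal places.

Let H be the event that the transaction is fraudulent; start with P(H) = 0.07. P('flagged'|H) = 0.78, P('flagged'|¬H) = 0.275.
Update on result 1 ('flagged'): P(H) ← 0.78·0.0700 / (0.78·0.0700 + 0.275·0.9300) = 0.054600/0.31035 = 0.1759.
Update on result 2 ('flagged'): P(H) ← 0.78·0.1759 / (0.78·0.1759 + 0.275·0.8241) = 0.13723/0.36384 = 0.3772.

Posterior P(H) ≈ 0.3772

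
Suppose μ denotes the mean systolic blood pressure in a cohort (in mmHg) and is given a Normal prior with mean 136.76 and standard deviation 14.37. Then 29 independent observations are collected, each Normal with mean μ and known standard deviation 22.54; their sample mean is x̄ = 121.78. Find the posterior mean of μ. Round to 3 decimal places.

Posterior mean ≈ 122.952

Prior precision 1/τ₀² = 1/14.37² = 0.00484269; data precision n/σ² = 29/22.54² = 0.0570808.
Posterior precision = 0.00484269 + 0.0570808 = 0.0619235.
Posterior mean = (0.00484269·136.76 + 0.0570808·121.78) / 0.0619235 = 122.952.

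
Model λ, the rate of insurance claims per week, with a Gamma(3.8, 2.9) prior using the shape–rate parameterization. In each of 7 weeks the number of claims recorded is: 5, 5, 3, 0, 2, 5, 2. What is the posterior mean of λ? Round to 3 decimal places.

Total count ∑xᵢ = 22 over n = 7 weeks.
Gamma is conjugate to the Poisson likelihood: posterior is Gamma(shape = 3.8+22 = 25.8, rate = 2.9+7 = 9.9).
E[λ | data] = 25.8/9.9 = 2.606.

Posterior mean ≈ 2.606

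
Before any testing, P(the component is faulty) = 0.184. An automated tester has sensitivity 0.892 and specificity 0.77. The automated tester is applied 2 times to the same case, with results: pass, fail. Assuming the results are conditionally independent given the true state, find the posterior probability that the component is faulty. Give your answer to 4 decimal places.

Posterior P(H) ≈ 0.1093

With H the event that the component is faulty, the joint likelihood of the observed sequence is P(data|H) = 0.108·0.892 = 0.096336 and P(data|¬H) = 0.77·0.23 = 0.17710.
Bayes: P(H|data) = 0.184·0.096336 / (0.184·0.096336 + 0.816·0.17710) = 0.017726/0.16224 = 0.1093.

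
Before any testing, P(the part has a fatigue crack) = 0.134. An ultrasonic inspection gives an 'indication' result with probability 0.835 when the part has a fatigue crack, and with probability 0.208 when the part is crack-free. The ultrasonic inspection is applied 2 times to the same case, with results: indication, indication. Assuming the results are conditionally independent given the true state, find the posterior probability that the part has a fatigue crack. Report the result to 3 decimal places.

With H the event that the part has a fatigue crack, the joint likelihood of the observed sequence is P(data|H) = 0.835·0.835 = 0.69722 and P(data|¬H) = 0.208·0.208 = 0.043264.
Bayes: P(H|data) = 0.134·0.69722 / (0.134·0.69722 + 0.866·0.043264) = 0.093428/0.13089 = 0.7138.

Posterior P(H) ≈ 0.714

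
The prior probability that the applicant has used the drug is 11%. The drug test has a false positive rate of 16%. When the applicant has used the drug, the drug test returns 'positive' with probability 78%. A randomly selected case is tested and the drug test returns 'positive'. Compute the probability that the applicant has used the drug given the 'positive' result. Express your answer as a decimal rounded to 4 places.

P(H | E) ≈ 0.3760

Let H be the event that the applicant has used the drug. P(H) = 0.11, so P(¬H) = 0.89. With E the 'positive' result, P(E|H) = 0.78 and P(E|¬H) = 0.16.
P(E) = 0.78·0.11 + 0.16·0.89 = 0.085800 + 0.14240 = 0.22820.
By Bayes' theorem, P(H|E) = 0.085800 / 0.22820 = 0.3760.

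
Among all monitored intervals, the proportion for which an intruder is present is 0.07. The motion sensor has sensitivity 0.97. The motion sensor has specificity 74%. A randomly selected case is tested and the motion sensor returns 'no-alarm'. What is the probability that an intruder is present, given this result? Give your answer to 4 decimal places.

Write H for 'an intruder is present'. Prior odds H:¬H = 0.07/0.93 = 0.075269. For the 'no-alarm' outcome, the likelihood ratio is 0.03/0.74 = 0.040541.
Posterior odds = 0.075269 × 0.040541 = 0.0030514, so P(H|E) = 0.0030514/(1+0.0030514) = 0.0030.

P(H | E) ≈ 0.0030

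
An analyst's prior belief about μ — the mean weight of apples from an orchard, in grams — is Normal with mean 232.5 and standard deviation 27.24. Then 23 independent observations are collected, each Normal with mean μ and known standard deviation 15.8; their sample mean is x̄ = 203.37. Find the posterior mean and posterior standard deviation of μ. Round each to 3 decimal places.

Posterior mean ≈ 203.790; posterior SD ≈ 3.271

With known σ, the Normal prior is conjugate. Weight on the data is w = (n/σ²)/(n/σ² + 1/τ₀²) = 0.0921327/(0.0921327+0.00134768) = 0.98558.
Posterior mean = w·x̄ + (1−w)·μ₀ = 0.98558·203.37 + 0.014417·232.5 = 203.790. Posterior variance = 1/(0.0921327+0.00134768) = 10.6974, so SD = 3.271.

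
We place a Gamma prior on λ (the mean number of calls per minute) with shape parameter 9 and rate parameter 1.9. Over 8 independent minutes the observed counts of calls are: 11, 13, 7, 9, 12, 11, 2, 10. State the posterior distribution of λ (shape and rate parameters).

The Poisson likelihood adds the total count to the shape and the number of exposure periods to the rate. Here ∑xᵢ = 75 and n = 8, so shape 9→84 and rate 1.9→9.9.

Posterior: Gamma(shape=84, rate=9.9)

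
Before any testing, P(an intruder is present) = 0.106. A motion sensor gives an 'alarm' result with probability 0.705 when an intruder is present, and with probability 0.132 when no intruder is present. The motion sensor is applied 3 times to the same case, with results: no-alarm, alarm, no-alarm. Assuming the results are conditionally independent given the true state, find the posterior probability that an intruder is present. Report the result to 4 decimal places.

Let H be the event that an intruder is present; start with P(H) = 0.106. P('alarm'|H) = 0.705, P('alarm'|¬H) = 0.132.
Update on result 1 ('no-alarm'): P(H) ← 0.295·0.1060 / (0.295·0.1060 + 0.868·0.8940) = 0.031270/0.80726 = 0.0387.
Update on result 2 ('alarm'): P(H) ← 0.705·0.0387 / (0.705·0.0387 + 0.132·0.9613) = 0.027309/0.15420 = 0.1771.
Update on result 3 ('no-alarm'): P(H) ← 0.295·0.1771 / (0.295·0.1771 + 0.868·0.8229) = 0.052246/0.76652 = 0.0682.

Posterior P(H) ≈ 0.0682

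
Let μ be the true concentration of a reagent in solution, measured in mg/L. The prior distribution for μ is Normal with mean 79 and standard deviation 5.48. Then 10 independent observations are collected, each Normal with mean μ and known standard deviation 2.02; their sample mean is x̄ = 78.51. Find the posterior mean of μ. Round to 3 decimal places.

Posterior mean ≈ 78.517

Prior precision 1/τ₀² = 1/5.48² = 0.0332996; data precision n/σ² = 10/2.02² = 2.45074.
Posterior precision = 0.0332996 + 2.45074 = 2.48404.
Posterior mean = (0.0332996·79 + 2.45074·78.51) / 2.48404 = 78.517.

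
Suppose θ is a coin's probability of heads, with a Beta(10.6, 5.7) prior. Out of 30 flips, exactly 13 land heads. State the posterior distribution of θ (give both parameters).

Posterior: Beta(23.6, 22.7)

Observing 13 successes and 17 failures updates Beta(10.6, 5.7) by adding the success and failure counts to the two shape parameters: α = 10.6+13 = 23.6, β = 5.7+17 = 22.7.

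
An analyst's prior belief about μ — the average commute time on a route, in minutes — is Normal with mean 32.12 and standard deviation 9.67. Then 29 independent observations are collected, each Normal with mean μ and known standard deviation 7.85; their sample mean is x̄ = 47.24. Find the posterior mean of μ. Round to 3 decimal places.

Prior precision 1/τ₀² = 1/9.67² = 0.0106942; data precision n/σ² = 29/7.85² = 0.470607.
Posterior precision = 0.0106942 + 0.470607 = 0.481301.
Posterior mean = (0.0106942·32.12 + 0.470607·47.24) / 0.481301 = 46.904.

Posterior mean ≈ 46.904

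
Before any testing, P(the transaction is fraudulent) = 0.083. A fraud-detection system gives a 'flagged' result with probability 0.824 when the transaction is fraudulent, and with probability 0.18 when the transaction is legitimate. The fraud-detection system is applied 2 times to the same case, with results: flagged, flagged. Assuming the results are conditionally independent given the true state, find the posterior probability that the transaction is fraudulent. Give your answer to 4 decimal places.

With H the event that the transaction is fraudulent, the joint likelihood of the observed sequence is P(data|H) = 0.824·0.824 = 0.67898 and P(data|¬H) = 0.18·0.18 = 0.032400.
Bayes: P(H|data) = 0.083·0.67898 / (0.083·0.67898 + 0.917·0.032400) = 0.056355/0.086066 = 0.6548.

Posterior P(H) ≈ 0.6548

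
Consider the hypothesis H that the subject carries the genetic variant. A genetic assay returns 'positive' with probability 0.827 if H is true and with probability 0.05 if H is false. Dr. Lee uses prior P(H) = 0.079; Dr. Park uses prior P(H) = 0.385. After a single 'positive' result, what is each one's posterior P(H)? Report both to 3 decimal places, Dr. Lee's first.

Dr. Lee: 0.587; Dr. Park: 0.912

P('+'|H) = 0.827, P('+'|¬H) = 0.05.
Dr. Lee: numerator 0.827·0.079 = 0.065333; evidence = 0.065333+0.05·0.921 = 0.11138; posterior = 0.587.
Dr. Park: numerator 0.827·0.385 = 0.31839; evidence = 0.31839+0.05·0.615 = 0.34914; posterior = 0.912.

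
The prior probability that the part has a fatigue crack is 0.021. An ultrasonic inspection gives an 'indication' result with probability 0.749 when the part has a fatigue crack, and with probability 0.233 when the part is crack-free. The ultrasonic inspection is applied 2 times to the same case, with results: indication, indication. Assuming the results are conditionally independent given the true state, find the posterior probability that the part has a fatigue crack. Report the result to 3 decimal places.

Posterior P(H) ≈ 0.181

Let H be the event that the part has a fatigue crack; start with P(H) = 0.021. P('indication'|H) = 0.749, P('indication'|¬H) = 0.233.
Update on result 1 ('indication'): P(H) ← 0.749·0.0210 / (0.749·0.0210 + 0.233·0.9790) = 0.015729/0.24384 = 0.0645.
Update on result 2 ('indication'): P(H) ← 0.749·0.0645 / (0.749·0.0645 + 0.233·0.9355) = 0.048315/0.26629 = 0.1814.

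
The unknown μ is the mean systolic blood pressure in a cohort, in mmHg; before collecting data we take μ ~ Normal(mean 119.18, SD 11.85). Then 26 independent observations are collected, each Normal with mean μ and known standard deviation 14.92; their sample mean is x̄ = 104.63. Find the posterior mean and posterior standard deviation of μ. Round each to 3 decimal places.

Posterior mean ≈ 105.466; posterior SD ≈ 2.841

With known σ, the Normal prior is conjugate. Weight on the data is w = (n/σ²)/(n/σ² + 1/τ₀²) = 0.116798/(0.116798+0.00712137) = 0.94253.
Posterior mean = w·x̄ + (1−w)·μ₀ = 0.94253·104.63 + 0.057468·119.18 = 105.466. Posterior variance = 1/(0.116798+0.00712137) = 8.06976, so SD = 2.841.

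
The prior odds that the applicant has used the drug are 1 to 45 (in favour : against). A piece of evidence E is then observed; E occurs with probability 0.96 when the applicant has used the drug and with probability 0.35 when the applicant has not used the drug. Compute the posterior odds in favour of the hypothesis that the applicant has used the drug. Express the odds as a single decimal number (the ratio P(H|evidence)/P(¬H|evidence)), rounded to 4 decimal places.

Posterior odds ≈ 0.0610

Prior odds = 1/45 = 0.022222.
Likelihood ratio for E = 0.96/0.35 = 2.7429.
Posterior odds = prior odds × LR = 0.060952.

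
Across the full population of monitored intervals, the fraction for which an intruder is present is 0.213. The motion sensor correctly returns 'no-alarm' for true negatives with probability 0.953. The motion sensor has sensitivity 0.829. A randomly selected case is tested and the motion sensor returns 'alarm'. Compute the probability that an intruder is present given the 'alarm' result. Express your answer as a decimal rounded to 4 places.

P(H | E) ≈ 0.8268

Let H be the event that an intruder is present. P(H) = 0.213, so P(¬H) = 0.787. With E the 'alarm' result, P(E|H) = 0.829 and P(E|¬H) = 0.047.
P(E) = 0.829·0.213 + 0.047·0.787 = 0.17658 + 0.036989 = 0.21357.
By Bayes' theorem, P(H|E) = 0.17658 / 0.21357 = 0.8268.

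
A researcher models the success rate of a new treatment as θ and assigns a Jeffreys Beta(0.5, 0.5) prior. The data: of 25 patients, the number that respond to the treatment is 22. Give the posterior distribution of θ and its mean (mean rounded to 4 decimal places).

Observing 22 successes and 3 failures updates Beta(0.5, 0.5) by adding the success and failure counts to the two shape parameters: α = 0.5+22 = 22.5, β = 0.5+3 = 3.5.
Posterior mean = α/(α+β) = 22.5/26 = 0.8654.

Posterior: Beta(22.5, 3.5); mean ≈ 0.8654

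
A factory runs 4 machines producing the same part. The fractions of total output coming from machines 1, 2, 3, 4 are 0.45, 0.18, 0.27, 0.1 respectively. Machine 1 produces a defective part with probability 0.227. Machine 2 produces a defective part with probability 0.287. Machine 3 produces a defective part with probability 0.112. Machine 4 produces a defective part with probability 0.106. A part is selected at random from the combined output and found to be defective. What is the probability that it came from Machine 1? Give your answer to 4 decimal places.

Posterior probability ≈ 0.5248

P(defective|M1) = 0.227; P(defective|M2) = 0.287; P(defective|M3) = 0.112; P(defective|M4) = 0.106.
Prior × likelihood for each source: 0.45·0.227=0.1022, 0.18·0.287=0.05166, 0.27·0.112=0.03024, 0.1·0.106=0.01060. Summing gives P(defective) = 0.19465.
P(Machine 1 | defective) = 0.1022 / 0.19465 = 0.5248.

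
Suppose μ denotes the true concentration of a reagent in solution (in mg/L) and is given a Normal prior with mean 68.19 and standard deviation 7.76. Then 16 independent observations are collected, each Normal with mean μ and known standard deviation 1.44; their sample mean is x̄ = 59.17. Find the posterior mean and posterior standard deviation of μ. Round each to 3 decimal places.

With known σ, the Normal prior is conjugate. Weight on the data is w = (n/σ²)/(n/σ² + 1/τ₀²) = 7.71605/(7.71605+0.0166064) = 0.99785.
Posterior mean = w·x̄ + (1−w)·μ₀ = 0.99785·59.17 + 0.0021476·68.19 = 59.189. Posterior variance = 1/(7.71605+0.0166064) = 0.129322, so SD = 0.360.

Posterior mean ≈ 59.189; posterior SD ≈ 0.360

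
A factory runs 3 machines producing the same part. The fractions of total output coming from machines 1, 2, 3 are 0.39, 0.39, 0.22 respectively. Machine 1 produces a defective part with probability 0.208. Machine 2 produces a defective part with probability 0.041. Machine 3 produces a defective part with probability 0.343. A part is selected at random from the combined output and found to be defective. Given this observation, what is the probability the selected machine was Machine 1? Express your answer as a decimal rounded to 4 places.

P(defective|M1) = 0.208; P(defective|M2) = 0.041; P(defective|M3) = 0.343.
Prior × likelihood for each source: 0.39·0.208=0.08112, 0.39·0.041=0.01599, 0.22·0.343=0.07546. Summing gives P(defective) = 0.17257.
P(Machine 1 | defective) = 0.08112 / 0.17257 = 0.4701.

Posterior probability ≈ 0.4701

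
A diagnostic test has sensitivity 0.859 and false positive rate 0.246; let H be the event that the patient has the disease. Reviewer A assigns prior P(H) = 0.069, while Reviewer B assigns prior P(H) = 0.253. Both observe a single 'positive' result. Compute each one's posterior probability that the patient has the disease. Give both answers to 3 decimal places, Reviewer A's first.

The likelihood ratio for a 'positive' result is 0.859/0.246 = 3.4919.
Reviewer A: prior odds 0.069/0.931 = 0.074114; posterior odds 0.25880; posterior probability 0.206.
Reviewer B: prior odds 0.253/0.747 = 0.33869; posterior odds 1.1827; posterior probability 0.542.

Reviewer A: 0.206; Reviewer B: 0.542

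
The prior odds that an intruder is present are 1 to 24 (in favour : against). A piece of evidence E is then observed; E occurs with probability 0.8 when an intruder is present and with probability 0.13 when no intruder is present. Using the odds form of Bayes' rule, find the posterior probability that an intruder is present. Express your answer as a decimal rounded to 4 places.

Prior odds = 1/24 = 0.041667. In log-odds, ln(0.041667) = -3.1781.
Add log likelihood ratio: ln(6.1538) = 1.8171.
Posterior log-odds = -1.3610, so posterior odds = exp(-1.3610) = 0.25641. Converting, P(H|E) = 0.25641/1.2564 = 0.2041.

Posterior probability ≈ 0.2041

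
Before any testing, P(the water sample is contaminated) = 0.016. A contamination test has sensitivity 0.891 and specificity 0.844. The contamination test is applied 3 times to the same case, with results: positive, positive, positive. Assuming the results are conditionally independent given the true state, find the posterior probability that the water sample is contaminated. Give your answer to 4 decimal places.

With H the event that the water sample is contaminated, the joint likelihood of the observed sequence is P(data|H) = 0.891·0.891·0.891 = 0.70735 and P(data|¬H) = 0.156·0.156·0.156 = 0.0037964.
Bayes: P(H|data) = 0.016·0.70735 / (0.016·0.70735 + 0.984·0.0037964) = 0.011318/0.015053 = 0.7518.

Posterior P(H) ≈ 0.7518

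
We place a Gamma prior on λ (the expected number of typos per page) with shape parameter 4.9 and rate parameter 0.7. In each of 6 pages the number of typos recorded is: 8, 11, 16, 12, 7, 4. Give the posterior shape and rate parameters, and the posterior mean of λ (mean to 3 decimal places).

Total count ∑xᵢ = 58 over n = 6 pages.
Gamma is conjugate to the Poisson likelihood: posterior is Gamma(shape = 4.9+58 = 62.9, rate = 0.7+6 = 6.7).
E[λ | data] = 62.9/6.7 = 9.388.

Posterior: Gamma(shape=62.9, rate=6.7); mean ≈ 9.388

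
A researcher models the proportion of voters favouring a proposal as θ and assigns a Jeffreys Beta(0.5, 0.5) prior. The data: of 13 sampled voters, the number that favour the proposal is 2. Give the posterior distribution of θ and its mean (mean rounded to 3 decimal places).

The binomial likelihood is conjugate to the Beta prior: with 2 successes and 11 failures, the posterior is Beta(0.5+2, 0.5+11) = Beta(2.5, 11.5).
Posterior mean = α/(α+β) = 2.5/14 = 0.179.

Posterior: Beta(2.5, 11.5); mean ≈ 0.179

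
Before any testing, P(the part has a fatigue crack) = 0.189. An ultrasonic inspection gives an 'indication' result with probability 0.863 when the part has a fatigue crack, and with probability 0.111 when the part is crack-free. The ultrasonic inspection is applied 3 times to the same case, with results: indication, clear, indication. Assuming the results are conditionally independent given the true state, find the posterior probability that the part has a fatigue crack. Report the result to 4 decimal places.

With H the event that the part has a fatigue crack, the joint likelihood of the observed sequence is P(data|H) = 0.863·0.137·0.863 = 0.10203 and P(data|¬H) = 0.111·0.889·0.111 = 0.010953.
Bayes: P(H|data) = 0.189·0.10203 / (0.189·0.10203 + 0.811·0.010953) = 0.019284/0.028167 = 0.6846.

Posterior P(H) ≈ 0.6846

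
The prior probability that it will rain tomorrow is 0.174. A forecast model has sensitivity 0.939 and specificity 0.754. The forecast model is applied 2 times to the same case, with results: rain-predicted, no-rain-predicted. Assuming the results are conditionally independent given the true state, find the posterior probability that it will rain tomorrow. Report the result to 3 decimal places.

Let H be the event that it will rain tomorrow; start with P(H) = 0.174. P('rain-predicted'|H) = 0.939, P('rain-predicted'|¬H) = 0.246.
Update on result 1 ('rain-predicted'): P(H) ← 0.939·0.1740 / (0.939·0.1740 + 0.246·0.8260) = 0.16339/0.36658 = 0.4457.
Update on result 2 ('no-rain-predicted'): P(H) ← 0.061·0.4457 / (0.061·0.4457 + 0.754·0.5543) = 0.027188/0.44513 = 0.0611.

Posterior P(H) ≈ 0.061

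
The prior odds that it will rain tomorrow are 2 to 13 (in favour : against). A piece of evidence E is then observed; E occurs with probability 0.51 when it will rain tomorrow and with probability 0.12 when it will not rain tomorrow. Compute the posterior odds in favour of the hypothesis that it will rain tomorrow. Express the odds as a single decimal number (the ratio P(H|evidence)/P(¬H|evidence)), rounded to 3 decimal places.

Prior odds = 2/13 = 0.15385.
Likelihood ratio for E = 0.51/0.12 = 4.2500.
Posterior odds = prior odds × LR = 0.65385.

Posterior odds ≈ 0.654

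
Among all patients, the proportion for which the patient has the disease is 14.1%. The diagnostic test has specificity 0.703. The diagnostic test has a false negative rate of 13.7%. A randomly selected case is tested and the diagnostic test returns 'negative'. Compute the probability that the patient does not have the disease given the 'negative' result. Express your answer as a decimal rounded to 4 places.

P(¬H | E) ≈ 0.9690

Let H be the event that the patient has the disease. P(H) = 0.141, so P(¬H) = 0.859. With E the 'negative' result, P(E|H) = 0.137 and P(E|¬H) = 0.703.
P(E) = 0.137·0.141 + 0.703·0.859 = 0.019317 + 0.60388 = 0.62319.
By Bayes' theorem, P(H|E) = 0.019317 / 0.62319 = 0.0310. Hence P(¬H|E) = 1 − 0.0310 = 0.9690.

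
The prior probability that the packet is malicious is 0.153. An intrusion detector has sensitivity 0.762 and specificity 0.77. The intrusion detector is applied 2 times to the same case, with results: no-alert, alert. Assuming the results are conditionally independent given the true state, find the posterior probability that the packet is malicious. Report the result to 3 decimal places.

Posterior P(H) ≈ 0.156

With H the event that the packet is malicious, the joint likelihood of the observed sequence is P(data|H) = 0.238·0.762 = 0.18136 and P(data|¬H) = 0.77·0.23 = 0.17710.
Bayes: P(H|data) = 0.153·0.18136 / (0.153·0.18136 + 0.847·0.17710) = 0.027747/0.17775 = 0.1561.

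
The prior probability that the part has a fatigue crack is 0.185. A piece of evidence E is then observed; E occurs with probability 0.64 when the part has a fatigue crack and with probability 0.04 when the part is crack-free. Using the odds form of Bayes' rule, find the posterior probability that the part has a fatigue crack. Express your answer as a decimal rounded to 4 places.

Prior odds = 0.185/(1−0.185) = 0.22699. In log-odds, ln(0.22699) = -1.4828.
Add log likelihood ratio: ln(16.000) = 2.7726.
Posterior log-odds = 1.2898, so posterior odds = exp(1.2898) = 3.6319. Converting, P(H|E) = 3.6319/4.6319 = 0.7841.

Posterior probability ≈ 0.7841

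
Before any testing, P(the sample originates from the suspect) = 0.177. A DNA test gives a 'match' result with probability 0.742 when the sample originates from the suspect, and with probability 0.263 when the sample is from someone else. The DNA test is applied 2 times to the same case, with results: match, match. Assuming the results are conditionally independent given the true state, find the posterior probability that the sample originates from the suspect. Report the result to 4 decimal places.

Let H be the event that the sample originates from the suspect; start with P(H) = 0.177. P('match'|H) = 0.742, P('match'|¬H) = 0.263.
Update on result 1 ('match'): P(H) ← 0.742·0.1770 / (0.742·0.1770 + 0.263·0.8230) = 0.13133/0.34778 = 0.3776.
Update on result 2 ('match'): P(H) ← 0.742·0.3776 / (0.742·0.3776 + 0.263·0.6224) = 0.28020/0.44389 = 0.6313.

Posterior P(H) ≈ 0.6313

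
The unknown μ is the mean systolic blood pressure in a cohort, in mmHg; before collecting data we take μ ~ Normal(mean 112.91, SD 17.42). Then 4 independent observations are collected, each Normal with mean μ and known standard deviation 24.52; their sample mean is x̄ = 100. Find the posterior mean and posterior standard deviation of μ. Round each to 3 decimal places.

Posterior mean ≈ 104.276; posterior SD ≈ 10.026

With known σ, the Normal prior is conjugate. Weight on the data is w = (n/σ²)/(n/σ² + 1/τ₀²) = 0.00665302/(0.00665302+0.00329537) = 0.66875.
Posterior mean = w·x̄ + (1−w)·μ₀ = 0.66875·100 + 0.33125·112.91 = 104.276. Posterior variance = 1/(0.00665302+0.00329537) = 100.519, so SD = 10.026.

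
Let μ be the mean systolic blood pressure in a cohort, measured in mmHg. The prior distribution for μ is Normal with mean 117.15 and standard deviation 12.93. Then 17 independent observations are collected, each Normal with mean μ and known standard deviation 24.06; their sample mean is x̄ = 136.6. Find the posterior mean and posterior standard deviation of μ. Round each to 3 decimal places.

Prior precision 1/τ₀² = 1/12.93² = 0.00598140; data precision n/σ² = 17/24.06² = 0.0293669.
Posterior precision = 0.00598140 + 0.0293669 = 0.0353483, giving posterior SD = 1/√0.0353483 = 5.319.
Posterior mean = (0.00598140·117.15 + 0.0293669·136.6) / 0.0353483 = 133.309.

Posterior mean ≈ 133.309; posterior SD ≈ 5.319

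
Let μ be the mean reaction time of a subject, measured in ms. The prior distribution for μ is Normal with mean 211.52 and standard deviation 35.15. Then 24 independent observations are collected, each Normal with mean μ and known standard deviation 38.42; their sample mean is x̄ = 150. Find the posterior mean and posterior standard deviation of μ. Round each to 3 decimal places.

Prior precision 1/τ₀² = 1/35.15² = 0.00080937; data precision n/σ² = 24/38.42² = 0.0162591.
Posterior precision = 0.00080937 + 0.0162591 = 0.0170685, giving posterior SD = 1/√0.0170685 = 7.654.
Posterior mean = (0.00080937·211.52 + 0.0162591·150) / 0.0170685 = 152.917.

Posterior mean ≈ 152.917; posterior SD ≈ 7.654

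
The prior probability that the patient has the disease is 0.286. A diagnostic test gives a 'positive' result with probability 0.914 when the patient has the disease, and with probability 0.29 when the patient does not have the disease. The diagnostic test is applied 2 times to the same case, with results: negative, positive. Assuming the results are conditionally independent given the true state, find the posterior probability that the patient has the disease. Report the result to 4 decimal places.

With H the event that the patient has the disease, the joint likelihood of the observed sequence is P(data|H) = 0.086·0.914 = 0.078604 and P(data|¬H) = 0.71·0.29 = 0.20590.
Bayes: P(H|data) = 0.286·0.078604 / (0.286·0.078604 + 0.714·0.20590) = 0.022481/0.16949 = 0.1326.

Posterior P(H) ≈ 0.1326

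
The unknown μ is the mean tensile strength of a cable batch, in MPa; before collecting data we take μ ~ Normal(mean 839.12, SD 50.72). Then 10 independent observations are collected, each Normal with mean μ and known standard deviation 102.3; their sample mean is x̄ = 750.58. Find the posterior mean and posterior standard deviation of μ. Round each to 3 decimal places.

Posterior mean ≈ 776.183; posterior SD ≈ 27.275

With known σ, the Normal prior is conjugate. Weight on the data is w = (n/σ²)/(n/σ² + 1/τ₀²) = 0.00095554/(0.00095554+0.00038872) = 0.71083.
Posterior mean = w·x̄ + (1−w)·μ₀ = 0.71083·750.58 + 0.28917·839.12 = 776.183. Posterior variance = 1/(0.00095554+0.00038872) = 743.902, so SD = 27.275.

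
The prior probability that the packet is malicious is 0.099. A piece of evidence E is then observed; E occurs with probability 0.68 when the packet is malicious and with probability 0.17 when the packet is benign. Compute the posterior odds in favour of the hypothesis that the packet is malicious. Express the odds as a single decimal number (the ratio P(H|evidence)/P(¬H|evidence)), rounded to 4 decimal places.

Posterior odds ≈ 0.4395

Prior odds = 0.099/(1−0.099) = 0.10988.
Likelihood ratio for E = 0.68/0.17 = 4.0000.
Posterior odds = prior odds × LR = 0.43951.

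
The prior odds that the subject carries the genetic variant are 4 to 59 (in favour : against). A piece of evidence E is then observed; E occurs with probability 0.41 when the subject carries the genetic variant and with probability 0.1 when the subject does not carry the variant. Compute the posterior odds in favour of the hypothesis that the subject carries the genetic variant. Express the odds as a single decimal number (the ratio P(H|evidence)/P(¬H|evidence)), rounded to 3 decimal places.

Posterior odds ≈ 0.278

Prior odds = 4/59 = 0.067797.
Likelihood ratio for E = 0.41/0.1 = 4.1000.
Posterior odds = prior odds × LR = 0.27797.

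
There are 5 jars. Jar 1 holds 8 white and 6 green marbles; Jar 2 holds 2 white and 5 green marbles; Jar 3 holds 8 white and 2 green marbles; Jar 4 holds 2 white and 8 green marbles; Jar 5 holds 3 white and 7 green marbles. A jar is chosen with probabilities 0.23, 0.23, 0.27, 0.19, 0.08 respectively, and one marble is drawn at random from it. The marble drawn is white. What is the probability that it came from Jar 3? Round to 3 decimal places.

Posterior probability ≈ 0.455

P(white|Jar 1) = 0.5714; P(white|Jar 2) = 0.2857; P(white|Jar 3) = 0.8; P(white|Jar 4) = 0.2; P(white|Jar 5) = 0.3.
Prior × likelihood for each source: 0.23·0.5714=0.1314, 0.23·0.2857=0.06571, 0.27·0.8=0.2160, 0.19·0.2=0.03800, 0.08·0.3=0.02400. Summing gives P(white) = 0.47514.
P(Jar 3 | white) = 0.2160 / 0.47514 = 0.455.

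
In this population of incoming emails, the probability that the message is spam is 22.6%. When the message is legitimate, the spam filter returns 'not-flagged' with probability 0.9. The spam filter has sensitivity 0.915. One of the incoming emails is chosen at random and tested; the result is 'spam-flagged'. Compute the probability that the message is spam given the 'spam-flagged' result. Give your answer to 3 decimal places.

P(H | E) ≈ 0.728

Let H be the event that the message is spam. P(H) = 0.226, so P(¬H) = 0.774. With E the 'spam-flagged' result, P(E|H) = 0.915 and P(E|¬H) = 0.1.
P(E) = 0.915·0.226 + 0.1·0.774 = 0.20679 + 0.077400 = 0.28419.
By Bayes' theorem, P(H|E) = 0.20679 / 0.28419 = 0.728.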